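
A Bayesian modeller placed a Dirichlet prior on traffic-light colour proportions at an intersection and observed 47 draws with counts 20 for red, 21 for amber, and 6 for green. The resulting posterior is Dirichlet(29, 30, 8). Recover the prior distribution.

For a Dirichlet(α) prior with multinomial counts c, the posterior is Dirichlet(α + c) componentwise.
Subtract each count from the matching posterior parameter: 29−20=9, 30−21=9, 8−6=2.

Dirichlet(9, 9, 2)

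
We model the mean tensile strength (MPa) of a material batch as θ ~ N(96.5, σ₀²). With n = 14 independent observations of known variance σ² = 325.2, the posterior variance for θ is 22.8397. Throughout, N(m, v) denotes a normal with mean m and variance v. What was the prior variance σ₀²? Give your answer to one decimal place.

Posterior precision equals prior precision plus data precision: 1/σ_n² = 1/σ₀² + n/σ².
So 1/σ₀² = 1/22.8397 − 14/325.2 = 0.043783 − 0.043050 = 0.000733.
Hence σ₀² = 1/0.000733 ≈ 1364.3.

σ₀² = 1364.3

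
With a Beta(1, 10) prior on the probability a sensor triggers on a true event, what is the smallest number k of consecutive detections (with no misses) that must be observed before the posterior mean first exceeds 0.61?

After k detections and 0 misses the posterior is Beta(1+k, 10), with mean (1+k)/(1+10+k).
Set (1+k)/(11+k) > 0.61 and solve: k > (0.61·11 − 1)/(1 − 0.61) = 14.641.
The smallest integer exceeding 14.641 is 15, and checking k=15: (16)/(26) = 0.6154 > 0.61.

k = 15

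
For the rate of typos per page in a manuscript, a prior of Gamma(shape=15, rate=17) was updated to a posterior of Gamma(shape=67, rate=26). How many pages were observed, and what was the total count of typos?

A Gamma(α, β) prior (rate parametrization) on a Poisson rate with n observations summing to S gives posterior Gamma(α+S, β+n).
Matching: Σxᵢ = 67 − 15 = 52 and n = 26 − 17 = 9.

n = 9 pages with total 52 typos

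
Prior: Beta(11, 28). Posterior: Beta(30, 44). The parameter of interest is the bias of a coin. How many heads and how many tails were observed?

Under Beta–binomial conjugacy the posterior parameters are (α+s, β+f).
So s = 30 − 11 = 19 and f = 44 − 28 = 16.

19 heads and 16 tails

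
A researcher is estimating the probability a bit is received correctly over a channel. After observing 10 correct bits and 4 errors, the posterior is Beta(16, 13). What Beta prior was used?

A Beta(α, β) prior with s successes and f failures in binomial data gives a Beta(α+s, β+f) posterior.
Subtract the data counts: 16−10=6, 13−4=9.

Beta(6, 9)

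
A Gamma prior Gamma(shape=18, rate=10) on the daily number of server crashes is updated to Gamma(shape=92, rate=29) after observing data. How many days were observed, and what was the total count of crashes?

n = 19 days with total 74 crashes

A Gamma(α, β) prior (rate parametrization) on a Poisson rate with n observations summing to S gives posterior Gamma(α+S, β+n).
Matching: Σxᵢ = 92 − 18 = 74 and n = 29 − 10 = 19.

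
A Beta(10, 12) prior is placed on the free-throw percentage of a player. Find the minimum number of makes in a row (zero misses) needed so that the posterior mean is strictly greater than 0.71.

k = 20

After k makes and 0 misses the posterior is Beta(10+k, 12), with mean (10+k)/(10+12+k).
Set (10+k)/(22+k) > 0.71 and solve: k > (0.71·22 − 10)/(1 − 0.71) = 19.379.
The smallest integer exceeding 19.379 is 20.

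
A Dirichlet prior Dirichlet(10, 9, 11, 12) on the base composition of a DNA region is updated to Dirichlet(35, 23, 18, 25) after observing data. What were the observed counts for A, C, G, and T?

For a Dirichlet(α) prior with multinomial counts c, the posterior is Dirichlet(α + c) componentwise.
Counts are posterior − prior componentwise: 35−10=25, 23−9=14, 18−11=7, 25−12=13.

counts (25, 14, 7, 13)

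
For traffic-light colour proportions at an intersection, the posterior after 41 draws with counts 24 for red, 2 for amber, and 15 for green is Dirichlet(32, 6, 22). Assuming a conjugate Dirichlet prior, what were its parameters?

Dirichlet(8, 4, 7)

For a Dirichlet(α) prior with multinomial counts c, the posterior is Dirichlet(α + c) componentwise.
Subtract each count from the matching posterior parameter: 32−24=8, 6−2=4, 22−15=7.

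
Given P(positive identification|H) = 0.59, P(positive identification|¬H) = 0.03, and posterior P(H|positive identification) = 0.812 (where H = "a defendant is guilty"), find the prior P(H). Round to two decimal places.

Bayes' rule in odds form gives O(H|E) = O(H)·[P(E|H)/P(E|¬H)], hence O(H) = O(H|E)/LR.
Posterior odds = 0.812/(1−0.812) = 4.3191. LR = 0.59/0.03 = 19.6667.
Prior odds = 4.3191/19.6667 = 0.2196, so P(H) = 0.2196/(1+0.2196) ≈ 0.18.

P(H) = 0.18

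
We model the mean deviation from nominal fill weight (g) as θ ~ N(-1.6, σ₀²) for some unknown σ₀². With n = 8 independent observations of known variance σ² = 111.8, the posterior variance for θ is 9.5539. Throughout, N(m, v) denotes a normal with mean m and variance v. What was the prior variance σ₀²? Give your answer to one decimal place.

For the Normal–Normal model with known σ², precisions add: τ_n = τ₀ + n/σ².
So 1/σ₀² = 1/9.5539 − 8/111.8 = 0.104669 − 0.071556 = 0.033113.
Hence σ₀² = 1/0.033113 ≈ 30.2.

σ₀² = 30.2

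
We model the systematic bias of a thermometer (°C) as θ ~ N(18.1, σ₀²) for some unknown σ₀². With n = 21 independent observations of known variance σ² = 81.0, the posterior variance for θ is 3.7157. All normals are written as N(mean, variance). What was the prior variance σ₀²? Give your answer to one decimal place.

Posterior precision equals prior precision plus data precision: 1/σ_n² = 1/σ₀² + n/σ².
So 1/σ₀² = 1/3.7157 − 21/81.0 = 0.269128 − 0.259259 = 0.009869.
Hence σ₀² = 1/0.009869 ≈ 101.3.

σ₀² = 101.3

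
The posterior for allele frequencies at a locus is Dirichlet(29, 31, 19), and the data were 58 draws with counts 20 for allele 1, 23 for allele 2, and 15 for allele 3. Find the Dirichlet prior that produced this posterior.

For a Dirichlet(α) prior with multinomial counts c, the posterior is Dirichlet(α + c) componentwise.
Subtract each count from the matching posterior parameter: 29−20=9, 31−23=8, 19−15=4.

Dirichlet(9, 8, 4)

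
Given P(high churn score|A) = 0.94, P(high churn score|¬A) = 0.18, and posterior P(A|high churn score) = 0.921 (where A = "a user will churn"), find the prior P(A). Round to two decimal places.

In odds form, posterior odds = prior odds × likelihood ratio, so prior odds = posterior odds ÷ LR.
Posterior odds = 0.921/(1−0.921) = 11.6582. LR = 0.94/0.18 = 5.2222.
Prior odds = 11.6582/5.2222 = 2.2324, so P(A) = 2.2324/(1+2.2324) ≈ 0.69.

P(A) = 0.69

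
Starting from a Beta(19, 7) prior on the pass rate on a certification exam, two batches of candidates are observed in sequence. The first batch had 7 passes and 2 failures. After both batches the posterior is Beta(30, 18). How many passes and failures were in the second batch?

4 passes and 9 failures

Sequential conjugate updates are equivalent to a single update on the pooled data, so total successes = posterior α − prior α and total failures = posterior β − prior β.
Total across both batches: 30−19=11 passes, 18−7=11 failures.
Subtract the first batch: 11−7=4 passes and 11−2=9 failures.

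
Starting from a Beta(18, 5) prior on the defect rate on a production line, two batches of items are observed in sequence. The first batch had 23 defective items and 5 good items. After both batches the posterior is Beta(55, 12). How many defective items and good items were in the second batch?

Because Beta–binomial updating is additive in the counts, the combined data contributed (α_post−α_prior, β_post−β_prior) successes and failures.
Total across both batches: 55−18=37 defective items, 12−5=7 good items.
Subtract the first batch: 37−23=14 defective items and 7−5=2 good items.

14 defective items and 2 good items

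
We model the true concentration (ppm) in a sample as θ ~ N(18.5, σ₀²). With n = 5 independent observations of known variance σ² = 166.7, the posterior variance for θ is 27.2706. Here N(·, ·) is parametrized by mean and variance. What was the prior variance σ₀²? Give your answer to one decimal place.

Posterior precision equals prior precision plus data precision: 1/σ_n² = 1/σ₀² + n/σ².
So 1/σ₀² = 1/27.2706 − 5/166.7 = 0.036670 − 0.029994 = 0.006676.
Hence σ₀² = 1/0.006676 ≈ 149.8.

σ₀² = 149.8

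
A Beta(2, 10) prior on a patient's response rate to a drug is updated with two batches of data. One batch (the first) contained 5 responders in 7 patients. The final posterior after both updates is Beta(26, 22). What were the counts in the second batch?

19 responders and 10 non-responders

Because Beta–binomial updating is additive in the counts, the combined data contributed (α_post−α_prior, β_post−β_prior) successes and failures.
Total across both batches: 26−2=24 responders, 22−10=12 non-responders.
Subtract the first batch: 24−5=19 responders and 12−2=10 non-responders.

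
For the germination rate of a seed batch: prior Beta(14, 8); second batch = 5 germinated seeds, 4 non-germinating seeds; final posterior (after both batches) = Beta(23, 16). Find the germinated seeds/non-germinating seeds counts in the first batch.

Because Beta–binomial updating is additive in the counts, the combined data contributed (α_post−α_prior, β_post−β_prior) successes and failures.
Total across both batches: 23−14=9 germinated seeds, 16−8=8 non-germinating seeds.
Subtract the second batch: 9−5=4 germinated seeds and 8−4=4 non-germinating seeds.

4 germinated seeds and 4 non-germinating seeds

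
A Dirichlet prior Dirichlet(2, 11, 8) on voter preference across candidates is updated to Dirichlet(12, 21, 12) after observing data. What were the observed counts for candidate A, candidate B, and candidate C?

counts (10, 10, 4)

For a Dirichlet(α) prior with multinomial counts c, the posterior is Dirichlet(α + c) componentwise.
Counts are posterior − prior componentwise: 12−2=10, 21−11=10, 12−8=4.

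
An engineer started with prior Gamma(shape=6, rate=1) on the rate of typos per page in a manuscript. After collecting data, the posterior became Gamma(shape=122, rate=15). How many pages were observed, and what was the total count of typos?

n = 14 pages with total 116 typos

Gamma–Poisson conjugacy: posterior shape = α + Σxᵢ, posterior rate = β + n.
Matching: Σxᵢ = 122 − 6 = 116 and n = 15 − 1 = 14.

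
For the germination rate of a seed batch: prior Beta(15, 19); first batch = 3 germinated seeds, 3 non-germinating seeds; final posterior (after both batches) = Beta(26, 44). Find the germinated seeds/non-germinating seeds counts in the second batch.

8 germinated seeds and 22 non-germinating seeds

Sequential conjugate updates are equivalent to a single update on the pooled data, so total successes = posterior α − prior α and total failures = posterior β − prior β.
Total across both batches: 26−15=11 germinated seeds, 44−19=25 non-germinating seeds.
Subtract the first batch: 11−3=8 germinated seeds and 25−3=22 non-germinating seeds.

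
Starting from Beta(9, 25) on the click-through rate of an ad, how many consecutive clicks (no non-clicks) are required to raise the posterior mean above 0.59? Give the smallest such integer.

k = 27

After k clicks and 0 non-clicks the posterior is Beta(9+k, 25), with mean (9+k)/(9+25+k).
Set (9+k)/(34+k) > 0.59 and solve: k > (0.59·34 − 9)/(1 − 0.59) = 26.976.
The smallest integer exceeding 26.976 is 27, and checking k=27: (36)/(61) = 0.5902 > 0.59.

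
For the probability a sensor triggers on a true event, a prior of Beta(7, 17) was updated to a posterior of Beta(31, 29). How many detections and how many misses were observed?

24 detections and 12 misses

Under Beta–binomial conjugacy the posterior parameters are (a+s, b+f).
Match parameters: s=31−7=24, f=29−17=12.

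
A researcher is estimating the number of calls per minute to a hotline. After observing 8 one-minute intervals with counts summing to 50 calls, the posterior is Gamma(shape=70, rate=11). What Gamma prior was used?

Gamma–Poisson conjugacy: posterior shape = α + Σxᵢ, posterior rate = β + n.
So α = 70 − 50 = 20 and β = 11 − 8 = 3.

Gamma(shape=20, rate=3)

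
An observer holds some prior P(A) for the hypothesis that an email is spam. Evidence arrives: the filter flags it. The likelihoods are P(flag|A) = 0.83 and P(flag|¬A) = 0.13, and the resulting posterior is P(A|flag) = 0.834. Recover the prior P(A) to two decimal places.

P(A) = 0.44

In odds form, posterior odds = prior odds × likelihood ratio, so prior odds = posterior odds ÷ LR.
Posterior odds = 0.834/(1−0.834) = 5.0241. LR = 0.83/0.13 = 6.3846.
Prior odds = 5.0241/6.3846 = 0.7869, so P(A) = 0.7869/(1+0.7869) ≈ 0.44.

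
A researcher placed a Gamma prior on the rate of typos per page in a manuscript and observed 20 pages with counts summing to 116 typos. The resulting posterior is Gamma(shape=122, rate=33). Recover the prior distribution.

Gamma(shape=6, rate=13)

A Gamma(α, β) prior (rate parametrization) on a Poisson rate with n observations summing to S gives posterior Gamma(α+S, β+n).
So α = 122 − 116 = 6 and β = 33 − 20 = 13.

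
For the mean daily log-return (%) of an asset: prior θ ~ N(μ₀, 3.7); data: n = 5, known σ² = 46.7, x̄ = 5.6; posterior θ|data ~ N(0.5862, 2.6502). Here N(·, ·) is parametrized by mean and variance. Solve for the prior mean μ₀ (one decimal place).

The posterior mean is a precision-weighted average: μ_n = (τ₀μ₀ + τ_data·x̄)/(τ₀+τ_data), with τ₀=1/σ₀² and τ_data=n/σ².
Here τ₀ = 1/3.7 = 0.270270 and τ_data = 5/46.7 = 0.107066, so τ_n = 0.377336.
Rearranging for μ₀: μ₀ = (μ_n·τ_n − τ_data·x̄)/τ₀ = (0.5862·0.377336 − 0.107066·5.6) / 0.270270 = -0.378375/0.270270 ≈ -1.4.

μ₀ = -1.4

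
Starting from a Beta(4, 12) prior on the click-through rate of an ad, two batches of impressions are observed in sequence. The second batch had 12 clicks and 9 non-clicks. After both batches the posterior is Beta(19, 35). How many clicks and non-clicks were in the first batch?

Sequential conjugate updates are equivalent to a single update on the pooled data, so total successes = posterior α − prior α and total failures = posterior β − prior β.
Total across both batches: 19−4=15 clicks, 35−12=23 non-clicks.
Subtract the second batch: 15−12=3 clicks and 23−9=14 non-clicks.

3 clicks and 14 non-clicks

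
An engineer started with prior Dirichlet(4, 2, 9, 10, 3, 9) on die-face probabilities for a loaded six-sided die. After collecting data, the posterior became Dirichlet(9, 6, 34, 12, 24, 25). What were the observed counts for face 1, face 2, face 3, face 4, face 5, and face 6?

For a Dirichlet(α) prior with multinomial counts c, the posterior is Dirichlet(α + c) componentwise.
Counts are posterior − prior componentwise: 9−4=5, 6−2=4, 34−9=25, 12−10=2, 24−3=21, 25−9=16.

counts (5, 4, 25, 2, 21, 16)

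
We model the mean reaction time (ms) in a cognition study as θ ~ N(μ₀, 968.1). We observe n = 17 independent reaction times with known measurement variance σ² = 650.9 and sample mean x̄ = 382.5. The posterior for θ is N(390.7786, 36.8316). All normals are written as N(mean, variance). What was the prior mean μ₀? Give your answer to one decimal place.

μ₀ = 600.1

The posterior mean is a precision-weighted average: μ_n = (τ₀μ₀ + τ_data·x̄)/(τ₀+τ_data), with τ₀=1/σ₀² and τ_data=n/σ².
Here τ₀ = 1/968.1 = 0.001033 and τ_data = 17/650.9 = 0.026118, so τ_n = 0.027151.
Rearranging for μ₀: μ₀ = (μ_n·τ_n − τ_data·x̄)/τ₀ = (390.7786·0.027151 − 0.026118·382.5) / 0.001033 = 0.619895/0.001033 ≈ 600.1.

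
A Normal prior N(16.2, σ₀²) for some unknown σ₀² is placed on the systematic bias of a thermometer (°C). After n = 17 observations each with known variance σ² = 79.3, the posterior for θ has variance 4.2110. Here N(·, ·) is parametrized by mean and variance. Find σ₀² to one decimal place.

For the Normal–Normal model with known σ², precisions add: τ_n = τ₀ + n/σ².
So 1/σ₀² = 1/4.2110 − 17/79.3 = 0.237473 − 0.214376 = 0.023097.
Hence σ₀² = 1/0.023097 ≈ 43.3.

σ₀² = 43.3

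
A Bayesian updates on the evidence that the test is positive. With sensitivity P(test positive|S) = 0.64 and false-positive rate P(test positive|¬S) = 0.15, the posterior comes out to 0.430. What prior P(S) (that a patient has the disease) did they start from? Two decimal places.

In odds form, posterior odds = prior odds × likelihood ratio, so prior odds = posterior odds ÷ LR.
Posterior odds = 0.430/(1−0.430) = 0.7544. LR = 0.64/0.15 = 4.2667.
Prior odds = 0.7544/4.2667 = 0.1768, so P(S) = 0.1768/(1+0.1768) ≈ 0.15.

P(S) = 0.15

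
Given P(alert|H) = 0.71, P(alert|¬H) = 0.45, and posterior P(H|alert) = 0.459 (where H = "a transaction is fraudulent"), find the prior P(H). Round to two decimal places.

P(H) = 0.35

Bayes' rule in odds form gives O(H|E) = O(H)·[P(E|H)/P(E|¬H)], hence O(H) = O(H|E)/LR.
Posterior odds = 0.459/(1−0.459) = 0.8484. LR = 0.71/0.45 = 1.5778.
Prior odds = 0.8484/1.5778 = 0.5377, so P(H) = 0.5377/(1+0.5377) ≈ 0.35.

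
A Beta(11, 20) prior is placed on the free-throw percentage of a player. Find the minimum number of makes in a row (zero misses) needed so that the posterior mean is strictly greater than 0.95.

After k makes and 0 misses the posterior is Beta(11+k, 20), with mean (11+k)/(11+20+k).
Set (11+k)/(31+k) > 0.95 and solve: k > (0.95·31 − 11)/(1 − 0.95) = 369.000.
The smallest integer exceeding 369.000 is 370.

k = 370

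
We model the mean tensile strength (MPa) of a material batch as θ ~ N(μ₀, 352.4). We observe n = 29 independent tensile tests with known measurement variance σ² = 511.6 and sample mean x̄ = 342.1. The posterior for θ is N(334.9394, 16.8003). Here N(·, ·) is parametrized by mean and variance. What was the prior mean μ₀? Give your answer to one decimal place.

The posterior mean is a precision-weighted average: μ_n = (τ₀μ₀ + τ_data·x̄)/(τ₀+τ_data), with τ₀=1/σ₀² and τ_data=n/σ².
Here τ₀ = 1/352.4 = 0.002838 and τ_data = 29/511.6 = 0.056685, so τ_n = 0.059523.
Rearranging for μ₀: μ₀ = (μ_n·τ_n − τ_data·x̄)/τ₀ = (334.9394·0.059523 − 0.056685·342.1) / 0.002838 = 0.544659/0.002838 ≈ 191.9.

μ₀ = 191.9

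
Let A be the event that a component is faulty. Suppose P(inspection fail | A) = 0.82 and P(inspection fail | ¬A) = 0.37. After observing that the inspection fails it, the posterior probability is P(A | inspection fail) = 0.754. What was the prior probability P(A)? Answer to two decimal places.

In odds form, posterior odds = prior odds × likelihood ratio, so prior odds = posterior odds ÷ LR.
Posterior odds = 0.754/(1−0.754) = 3.0650. LR = 0.82/0.37 = 2.2162.
Prior odds = 3.0650/2.2162 = 1.3830, so P(A) = 1.3830/(1+1.3830) ≈ 0.58.

P(A) = 0.58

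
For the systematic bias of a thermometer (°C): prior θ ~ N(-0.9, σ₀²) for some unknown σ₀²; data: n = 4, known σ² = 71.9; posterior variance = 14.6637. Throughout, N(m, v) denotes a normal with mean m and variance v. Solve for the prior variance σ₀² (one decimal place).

σ₀² = 79.6

For the Normal–Normal model with known σ², precisions add: τ_n = τ₀ + n/σ².
So 1/σ₀² = 1/14.6637 − 4/71.9 = 0.068196 − 0.055633 = 0.012563.
Hence σ₀² = 1/0.012563 ≈ 79.6.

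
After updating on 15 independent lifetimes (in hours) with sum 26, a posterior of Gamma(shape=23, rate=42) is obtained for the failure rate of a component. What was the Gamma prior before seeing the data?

For an exponential likelihood with a Gamma(α, β) prior on the rate, n observations with total T give posterior Gamma(α+n, β+T).
So α = 23 − 15 = 8 and β = 42 − 26 = 16.

Gamma(shape=8, rate=16)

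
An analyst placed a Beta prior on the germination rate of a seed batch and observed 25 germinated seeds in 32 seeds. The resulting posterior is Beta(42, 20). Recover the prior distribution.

Beta is conjugate to the binomial likelihood: posterior = Beta(α+s, β+f).
So α = 42 − 25 = 17 and β = 20 − 7 = 13.

Beta(17, 13)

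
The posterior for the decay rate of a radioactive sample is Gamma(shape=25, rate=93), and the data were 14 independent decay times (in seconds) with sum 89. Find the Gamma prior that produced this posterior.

Gamma–exponential conjugacy: posterior shape = α + n, posterior rate = β + Σtᵢ.
So α = 25 − 14 = 11 and β = 93 − 89 = 4.

Gamma(shape=11, rate=4)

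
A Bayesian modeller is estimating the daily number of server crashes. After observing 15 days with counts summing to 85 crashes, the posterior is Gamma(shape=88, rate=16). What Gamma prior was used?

Gamma(shape=3, rate=1)

Gamma–Poisson conjugacy: posterior shape = α + Σxᵢ, posterior rate = β + n.
So α = 88 − 85 = 3 and β = 16 − 15 = 1.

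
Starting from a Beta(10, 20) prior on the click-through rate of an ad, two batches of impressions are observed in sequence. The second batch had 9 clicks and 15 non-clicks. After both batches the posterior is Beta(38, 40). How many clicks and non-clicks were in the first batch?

19 clicks and 5 non-clicks

Sequential conjugate updates are equivalent to a single update on the pooled data, so total successes = posterior α − prior α and total failures = posterior β − prior β.
Total across both batches: 38−10=28 clicks, 40−20=20 non-clicks.
Subtract the second batch: 28−9=19 clicks and 20−15=5 non-clicks.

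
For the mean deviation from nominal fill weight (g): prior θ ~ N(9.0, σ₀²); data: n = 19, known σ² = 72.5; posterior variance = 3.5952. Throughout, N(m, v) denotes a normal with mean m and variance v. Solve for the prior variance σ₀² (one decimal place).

σ₀² = 62.2

Posterior precision equals prior precision plus data precision: 1/σ_n² = 1/σ₀² + n/σ².
So 1/σ₀² = 1/3.5952 − 19/72.5 = 0.278149 − 0.262069 = 0.016080.
Hence σ₀² = 1/0.016080 ≈ 62.2.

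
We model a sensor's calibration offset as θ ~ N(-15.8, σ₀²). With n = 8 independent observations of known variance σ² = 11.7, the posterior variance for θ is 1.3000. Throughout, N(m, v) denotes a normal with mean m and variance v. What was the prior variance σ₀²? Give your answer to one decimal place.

σ₀² = 11.7

Posterior precision equals prior precision plus data precision: 1/σ_n² = 1/σ₀² + n/σ².
So 1/σ₀² = 1/1.3000 − 8/11.7 = 0.769231 − 0.683761 = 0.085470.
Hence σ₀² = 1/0.085470 ≈ 11.7.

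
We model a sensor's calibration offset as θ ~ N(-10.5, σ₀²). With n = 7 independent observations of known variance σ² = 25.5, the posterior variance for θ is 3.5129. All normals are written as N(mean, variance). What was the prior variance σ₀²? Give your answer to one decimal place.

σ₀² = 98.5

For the Normal–Normal model with known σ², precisions add: τ_n = τ₀ + n/σ².
So 1/σ₀² = 1/3.5129 − 7/25.5 = 0.284665 − 0.274510 = 0.010155.
Hence σ₀² = 1/0.010155 ≈ 98.5.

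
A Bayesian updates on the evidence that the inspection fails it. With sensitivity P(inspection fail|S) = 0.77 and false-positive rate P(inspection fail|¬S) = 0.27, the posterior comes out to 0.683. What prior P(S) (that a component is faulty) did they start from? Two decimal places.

In odds form, posterior odds = prior odds × likelihood ratio, so prior odds = posterior odds ÷ LR.
Posterior odds = 0.683/(1−0.683) = 2.1546. LR = 0.77/0.27 = 2.8519.
Prior odds = 2.1546/2.8519 = 0.7555, so P(S) = 0.7555/(1+0.7555) ≈ 0.43.

P(S) = 0.43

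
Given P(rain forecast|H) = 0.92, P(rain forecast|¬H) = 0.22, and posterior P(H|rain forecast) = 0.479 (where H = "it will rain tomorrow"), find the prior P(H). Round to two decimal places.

In odds form, posterior odds = prior odds × likelihood ratio, so prior odds = posterior odds ÷ LR.
Posterior odds = 0.479/(1−0.479) = 0.9194. LR = 0.92/0.22 = 4.1818.
Prior odds = 0.9194/4.1818 = 0.2199, so P(H) = 0.2199/(1+0.2199) ≈ 0.18.

P(H) = 0.18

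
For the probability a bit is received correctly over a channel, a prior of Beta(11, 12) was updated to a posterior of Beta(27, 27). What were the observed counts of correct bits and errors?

16 correct bits and 15 errors

A Beta(a, b) prior with s successes and f failures in binomial data gives a Beta(a+s, b+f) posterior.
Match parameters: s=27−11=16, f=27−12=15.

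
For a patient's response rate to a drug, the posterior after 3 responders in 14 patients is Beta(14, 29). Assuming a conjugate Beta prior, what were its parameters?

Beta(11, 18)

Under Beta–binomial conjugacy the posterior parameters are (α+s, β+f).
Subtract the data counts: 14−3=11, 29−11=18.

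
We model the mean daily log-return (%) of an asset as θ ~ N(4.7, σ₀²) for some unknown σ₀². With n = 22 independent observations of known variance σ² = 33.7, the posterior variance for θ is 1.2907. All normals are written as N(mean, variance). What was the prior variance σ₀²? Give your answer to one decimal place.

For the Normal–Normal model with known σ², precisions add: τ_n = τ₀ + n/σ².
So 1/σ₀² = 1/1.2907 − 22/33.7 = 0.774773 − 0.652819 = 0.121954.
Hence σ₀² = 1/0.121954 ≈ 8.2.

σ₀² = 8.2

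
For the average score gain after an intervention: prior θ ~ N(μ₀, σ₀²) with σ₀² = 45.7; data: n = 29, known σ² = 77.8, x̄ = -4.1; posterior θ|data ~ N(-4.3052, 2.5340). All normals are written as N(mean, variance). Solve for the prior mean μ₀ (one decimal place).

With known observation variance, the Normal–Normal posterior has precision τ_n = τ₀ + n/σ² and mean μ_n = (τ₀μ₀ + (n/σ²)x̄)/τ_n.
Here τ₀ = 1/45.7 = 0.021882 and τ_data = 29/77.8 = 0.372751, so τ_n = 0.394633.
Rearranging for μ₀: μ₀ = (μ_n·τ_n − τ_data·x̄)/τ₀ = (-4.3052·0.394633 − 0.372751·-4.1) / 0.021882 = -0.170695/0.021882 ≈ -7.8.

μ₀ = -7.8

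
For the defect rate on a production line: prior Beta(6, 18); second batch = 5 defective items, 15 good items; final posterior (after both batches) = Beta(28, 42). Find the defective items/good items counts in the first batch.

17 defective items and 9 good items

Because Beta–binomial updating is additive in the counts, the combined data contributed (α_post−α_prior, β_post−β_prior) successes and failures.
Total across both batches: 28−6=22 defective items, 42−18=24 good items.
Subtract the second batch: 22−5=17 defective items and 24−15=9 good items.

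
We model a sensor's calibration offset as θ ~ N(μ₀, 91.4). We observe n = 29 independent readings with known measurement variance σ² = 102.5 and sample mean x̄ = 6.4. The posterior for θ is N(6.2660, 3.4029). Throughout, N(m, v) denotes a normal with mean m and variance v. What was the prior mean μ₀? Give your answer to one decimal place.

The posterior mean is a precision-weighted average: μ_n = (τ₀μ₀ + τ_data·x̄)/(τ₀+τ_data), with τ₀=1/σ₀² and τ_data=n/σ².
Here τ₀ = 1/91.4 = 0.010941 and τ_data = 29/102.5 = 0.282927, so τ_n = 0.293868.
Rearranging for μ₀: μ₀ = (μ_n·τ_n − τ_data·x̄)/τ₀ = (6.2660·0.293868 − 0.282927·6.4) / 0.010941 = 0.030644/0.010941 ≈ 2.8.

μ₀ = 2.8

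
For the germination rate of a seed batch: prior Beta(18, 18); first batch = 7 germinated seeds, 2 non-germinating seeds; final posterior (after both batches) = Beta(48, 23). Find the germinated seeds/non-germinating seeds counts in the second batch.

23 germinated seeds and 3 non-germinating seeds

Because Beta–binomial updating is additive in the counts, the combined data contributed (α_post−α_prior, β_post−β_prior) successes and failures.
Total across both batches: 48−18=30 germinated seeds, 23−18=5 non-germinating seeds.
Subtract the first batch: 30−7=23 germinated seeds and 5−2=3 non-germinating seeds.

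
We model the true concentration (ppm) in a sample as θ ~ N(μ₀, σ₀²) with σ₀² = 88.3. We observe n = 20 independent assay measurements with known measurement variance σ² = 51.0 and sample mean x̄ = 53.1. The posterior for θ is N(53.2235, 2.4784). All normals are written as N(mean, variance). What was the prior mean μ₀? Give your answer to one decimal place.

μ₀ = 57.5

With known observation variance, the Normal–Normal posterior has precision τ_n = τ₀ + n/σ² and mean μ_n = (τ₀μ₀ + (n/σ²)x̄)/τ_n.
Here τ₀ = 1/88.3 = 0.011325 and τ_data = 20/51.0 = 0.392157, so τ_n = 0.403482.
Rearranging for μ₀: μ₀ = (μ_n·τ_n − τ_data·x̄)/τ₀ = (53.2235·0.403482 − 0.392157·53.1) / 0.011325 = 0.651188/0.011325 ≈ 57.5.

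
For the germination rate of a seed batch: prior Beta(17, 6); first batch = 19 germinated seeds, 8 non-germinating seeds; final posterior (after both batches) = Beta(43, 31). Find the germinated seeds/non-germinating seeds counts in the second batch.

7 germinated seeds and 17 non-germinating seeds

Sequential conjugate updates are equivalent to a single update on the pooled data, so total successes = posterior α − prior α and total failures = posterior β − prior β.
Total across both batches: 43−17=26 germinated seeds, 31−6=25 non-germinating seeds.
Subtract the first batch: 26−19=7 germinated seeds and 25−8=17 non-germinating seeds.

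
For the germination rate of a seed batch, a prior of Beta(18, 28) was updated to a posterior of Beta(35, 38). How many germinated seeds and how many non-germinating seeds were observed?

17 germinated seeds and 10 non-germinating seeds

Under Beta–binomial conjugacy the posterior parameters are (a+s, b+f).
Match parameters: s=35−18=17, f=38−28=10.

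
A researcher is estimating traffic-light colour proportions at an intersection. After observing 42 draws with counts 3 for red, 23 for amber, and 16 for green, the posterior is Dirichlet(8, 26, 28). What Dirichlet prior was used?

Dirichlet(5, 3, 12)

For a Dirichlet(α) prior with multinomial counts c, the posterior is Dirichlet(α + c) componentwise.
Subtract each count from the matching posterior parameter: 8−3=5, 26−23=3, 28−16=12.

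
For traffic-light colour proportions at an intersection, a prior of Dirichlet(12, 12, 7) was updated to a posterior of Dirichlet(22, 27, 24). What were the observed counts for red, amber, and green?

For a Dirichlet(α) prior with multinomial counts c, the posterior is Dirichlet(α + c) componentwise.
Counts are posterior − prior componentwise: 22−12=10, 27−12=15, 24−7=17.

counts (10, 15, 17)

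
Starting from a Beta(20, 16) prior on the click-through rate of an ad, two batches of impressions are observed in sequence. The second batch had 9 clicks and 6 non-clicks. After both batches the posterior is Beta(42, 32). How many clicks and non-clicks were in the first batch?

Because Beta–binomial updating is additive in the counts, the combined data contributed (α_post−α_prior, β_post−β_prior) successes and failures.
Total across both batches: 42−20=22 clicks, 32−16=16 non-clicks.
Subtract the second batch: 22−9=13 clicks and 16−6=10 non-clicks.

13 clicks and 10 non-clicks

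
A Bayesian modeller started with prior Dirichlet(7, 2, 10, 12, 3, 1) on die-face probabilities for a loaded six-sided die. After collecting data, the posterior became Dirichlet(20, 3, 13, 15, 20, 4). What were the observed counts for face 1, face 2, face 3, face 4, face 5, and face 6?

counts (13, 1, 3, 3, 17, 3)

For a Dirichlet(α) prior with multinomial counts c, the posterior is Dirichlet(α + c) componentwise.
Counts are posterior − prior componentwise: 20−7=13, 3−2=1, 13−10=3, 15−12=3, 20−3=17, 4−1=3.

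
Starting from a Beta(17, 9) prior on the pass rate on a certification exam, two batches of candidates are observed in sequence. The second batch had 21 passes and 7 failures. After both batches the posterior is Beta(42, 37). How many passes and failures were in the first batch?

4 passes and 21 failures

Because Beta–binomial updating is additive in the counts, the combined data contributed (α_post−α_prior, β_post−β_prior) successes and failures.
Total across both batches: 42−17=25 passes, 37−9=28 failures.
Subtract the second batch: 25−21=4 passes and 28−7=21 failures.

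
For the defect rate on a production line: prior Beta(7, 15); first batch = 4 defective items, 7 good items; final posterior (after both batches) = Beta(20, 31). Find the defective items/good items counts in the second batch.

Because Beta–binomial updating is additive in the counts, the combined data contributed (α_post−α_prior, β_post−β_prior) successes and failures.
Total across both batches: 20−7=13 defective items, 31−15=16 good items.
Subtract the first batch: 13−4=9 defective items and 16−7=9 good items.

9 defective items and 9 good items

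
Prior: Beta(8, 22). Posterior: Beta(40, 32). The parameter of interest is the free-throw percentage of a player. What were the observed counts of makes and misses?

32 makes and 10 misses

Beta is conjugate to the binomial likelihood: posterior = Beta(α+s, β+f).
So s = 40 − 8 = 32 and f = 32 − 22 = 10.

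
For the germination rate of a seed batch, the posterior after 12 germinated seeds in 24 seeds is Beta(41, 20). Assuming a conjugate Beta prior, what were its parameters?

Under Beta–binomial conjugacy the posterior parameters are (α+s, β+f).
So α = 41 − 12 = 29 and β = 20 − 12 = 8.

Beta(29, 8)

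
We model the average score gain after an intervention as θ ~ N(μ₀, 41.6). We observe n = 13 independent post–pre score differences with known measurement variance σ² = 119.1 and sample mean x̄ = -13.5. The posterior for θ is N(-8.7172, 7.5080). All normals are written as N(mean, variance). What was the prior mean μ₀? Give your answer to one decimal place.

μ₀ = 13.0

The posterior mean is a precision-weighted average: μ_n = (τ₀μ₀ + τ_data·x̄)/(τ₀+τ_data), with τ₀=1/σ₀² and τ_data=n/σ².
Here τ₀ = 1/41.6 = 0.024038 and τ_data = 13/119.1 = 0.109152, so τ_n = 0.133190.
Rearranging for μ₀: μ₀ = (μ_n·τ_n − τ_data·x̄)/τ₀ = (-8.7172·0.133190 − 0.109152·-13.5) / 0.024038 = 0.312508/0.024038 ≈ 13.0.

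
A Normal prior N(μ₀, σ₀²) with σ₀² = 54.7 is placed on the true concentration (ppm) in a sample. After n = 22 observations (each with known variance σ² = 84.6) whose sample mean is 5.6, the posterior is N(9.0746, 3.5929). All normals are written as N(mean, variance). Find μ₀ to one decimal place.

μ₀ = 58.5

With known observation variance, the Normal–Normal posterior has precision τ_n = τ₀ + n/σ² and mean μ_n = (τ₀μ₀ + (n/σ²)x̄)/τ_n.
Here τ₀ = 1/54.7 = 0.018282 and τ_data = 22/84.6 = 0.260047, so τ_n = 0.278329.
Rearranging for μ₀: μ₀ = (μ_n·τ_n − τ_data·x̄)/τ₀ = (9.0746·0.278329 − 0.260047·5.6) / 0.018282 = 1.069461/0.018282 ≈ 58.5.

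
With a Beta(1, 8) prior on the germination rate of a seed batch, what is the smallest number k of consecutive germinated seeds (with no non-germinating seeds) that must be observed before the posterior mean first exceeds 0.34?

After k germinated seeds and 0 non-germinating seeds the posterior is Beta(1+k, 8), with mean (1+k)/(1+8+k).
Set (1+k)/(9+k) > 0.34 and solve: k > (0.34·9 − 1)/(1 − 0.34) = 3.121.
The smallest integer exceeding 3.121 is 4, and checking k=4: (5)/(13) = 0.3846 > 0.34.

k = 4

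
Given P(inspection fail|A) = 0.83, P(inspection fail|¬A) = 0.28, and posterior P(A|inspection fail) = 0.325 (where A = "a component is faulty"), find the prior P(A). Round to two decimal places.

P(A) = 0.14

In odds form, posterior odds = prior odds × likelihood ratio, so prior odds = posterior odds ÷ LR.
Posterior odds = 0.325/(1−0.325) = 0.4815. LR = 0.83/0.28 = 2.9643.
Prior odds = 0.4815/2.9643 = 0.1624, so P(A) = 0.1624/(1+0.1624) ≈ 0.14.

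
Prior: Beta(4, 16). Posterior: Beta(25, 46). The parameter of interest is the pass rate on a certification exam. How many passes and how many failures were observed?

21 passes and 30 failures

Under Beta–binomial conjugacy the posterior parameters are (α+s, β+f).
So s = 25 − 4 = 21 and f = 46 − 16 = 30.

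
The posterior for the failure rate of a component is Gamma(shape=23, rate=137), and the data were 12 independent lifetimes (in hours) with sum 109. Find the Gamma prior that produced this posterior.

Gamma(shape=11, rate=28)

For an exponential likelihood with a Gamma(α, β) prior on the rate, n observations with total T give posterior Gamma(α+n, β+T).
So α = 23 − 12 = 11 and β = 137 − 109 = 28.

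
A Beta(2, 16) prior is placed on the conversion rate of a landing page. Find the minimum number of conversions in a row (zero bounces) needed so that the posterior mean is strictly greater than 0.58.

k = 21

After k conversions and 0 bounces the posterior is Beta(2+k, 16), with mean (2+k)/(2+16+k).
Set (2+k)/(18+k) > 0.58 and solve: k > (0.58·18 − 2)/(1 − 0.58) = 20.095.
The smallest integer exceeding 20.095 is 21.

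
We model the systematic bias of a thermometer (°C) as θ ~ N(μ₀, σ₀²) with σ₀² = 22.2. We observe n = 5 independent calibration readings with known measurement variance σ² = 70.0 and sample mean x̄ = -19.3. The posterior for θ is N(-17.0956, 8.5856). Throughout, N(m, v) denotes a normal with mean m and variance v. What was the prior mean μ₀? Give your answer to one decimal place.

μ₀ = -13.6

With known observation variance, the Normal–Normal posterior has precision τ_n = τ₀ + n/σ² and mean μ_n = (τ₀μ₀ + (n/σ²)x̄)/τ_n.
Here τ₀ = 1/22.2 = 0.045045 and τ_data = 5/70.0 = 0.071429, so τ_n = 0.116474.
Rearranging for μ₀: μ₀ = (μ_n·τ_n − τ_data·x̄)/τ₀ = (-17.0956·0.116474 − 0.071429·-19.3) / 0.045045 = -0.612613/0.045045 ≈ -13.6.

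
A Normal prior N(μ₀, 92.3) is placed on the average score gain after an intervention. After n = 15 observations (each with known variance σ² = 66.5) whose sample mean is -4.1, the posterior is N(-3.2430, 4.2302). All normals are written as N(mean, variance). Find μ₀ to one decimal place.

With known observation variance, the Normal–Normal posterior has precision τ_n = τ₀ + n/σ² and mean μ_n = (τ₀μ₀ + (n/σ²)x̄)/τ_n.
Here τ₀ = 1/92.3 = 0.010834 and τ_data = 15/66.5 = 0.225564, so τ_n = 0.236398.
Rearranging for μ₀: μ₀ = (μ_n·τ_n − τ_data·x̄)/τ₀ = (-3.2430·0.236398 − 0.225564·-4.1) / 0.010834 = 0.158174/0.010834 ≈ 14.6.

μ₀ = 14.6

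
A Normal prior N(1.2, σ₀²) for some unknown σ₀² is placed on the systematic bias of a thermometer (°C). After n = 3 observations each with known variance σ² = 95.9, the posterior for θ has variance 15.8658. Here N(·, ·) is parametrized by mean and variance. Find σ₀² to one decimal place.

Posterior precision equals prior precision plus data precision: 1/σ_n² = 1/σ₀² + n/σ².
So 1/σ₀² = 1/15.8658 − 3/95.9 = 0.063029 − 0.031283 = 0.031746.
Hence σ₀² = 1/0.031746 ≈ 31.5.

σ₀² = 31.5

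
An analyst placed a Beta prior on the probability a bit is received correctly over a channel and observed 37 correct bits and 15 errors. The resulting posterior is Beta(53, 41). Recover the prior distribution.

Beta is conjugate to the binomial likelihood: posterior = Beta(α+s, β+f).
So α = 53 − 37 = 16 and β = 41 − 15 = 26.

Beta(16, 26)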